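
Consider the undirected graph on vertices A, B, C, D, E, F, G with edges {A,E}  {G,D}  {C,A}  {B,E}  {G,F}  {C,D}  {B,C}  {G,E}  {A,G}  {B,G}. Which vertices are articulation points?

G

Removing G increases the component count from 1 to 2, so G is a cut vertex.
By contrast removing A leaves 1 component; it is not a cut vertex. No other vertex is a cut vertex either.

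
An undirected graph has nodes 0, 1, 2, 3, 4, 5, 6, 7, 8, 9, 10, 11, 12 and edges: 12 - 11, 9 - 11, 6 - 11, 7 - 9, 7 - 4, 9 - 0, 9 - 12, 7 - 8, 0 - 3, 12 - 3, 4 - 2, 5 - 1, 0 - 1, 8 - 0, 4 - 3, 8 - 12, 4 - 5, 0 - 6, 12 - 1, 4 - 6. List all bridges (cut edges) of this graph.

2-4

The edges on the cycle 7-8-0-9-7 are not bridges since each lies on that cycle.
But removing 4 - 2 disconnects 4 from 2 — this is a bridge.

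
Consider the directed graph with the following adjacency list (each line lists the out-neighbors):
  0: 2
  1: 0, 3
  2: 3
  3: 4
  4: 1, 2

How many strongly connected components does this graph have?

1

{0, 1, 2, 3, 4} are all mutually reachable — one SCC of size 5.
That gives 1 strongly connected component.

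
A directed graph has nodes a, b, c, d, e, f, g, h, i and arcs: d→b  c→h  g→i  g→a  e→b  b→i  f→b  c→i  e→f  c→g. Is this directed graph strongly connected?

There is no directed path from g to f, so the graph is not strongly connected.

No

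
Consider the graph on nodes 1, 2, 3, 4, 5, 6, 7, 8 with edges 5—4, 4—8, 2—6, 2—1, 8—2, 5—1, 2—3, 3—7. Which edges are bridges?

2-3, 2-6, 3-7

The edges on the cycle 5-4-8-2-1-5 are not bridges since each lies on that cycle.
But removing 3—7 disconnects 3 from 7; removing 2—3 disconnects 2 from 3; removing 2—6 disconnects 2 from 6 — these are bridges.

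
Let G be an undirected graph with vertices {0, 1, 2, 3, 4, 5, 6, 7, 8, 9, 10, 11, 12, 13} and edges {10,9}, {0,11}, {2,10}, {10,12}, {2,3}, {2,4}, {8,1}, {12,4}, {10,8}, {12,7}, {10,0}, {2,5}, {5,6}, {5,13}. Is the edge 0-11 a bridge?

Yes

Removing 0-11 leaves no path between 0 and 11: the component count goes from 1 to 2. So it is a bridge.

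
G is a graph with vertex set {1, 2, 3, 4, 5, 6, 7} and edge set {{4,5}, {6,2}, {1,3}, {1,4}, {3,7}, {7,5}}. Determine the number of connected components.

Starting from 2 we can reach 2, 6. That is one component of size 2.
Starting from 1 we can reach 1, 3, 4, 5, 7. That is one component of size 5.
Total: 2 components.

2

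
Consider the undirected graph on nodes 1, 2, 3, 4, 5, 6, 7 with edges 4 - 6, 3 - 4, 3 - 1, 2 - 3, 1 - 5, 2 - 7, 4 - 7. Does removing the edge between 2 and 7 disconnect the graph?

After removing 2 - 7, the path 2-3-4-7 still connects them, so the edge is not a bridge.

No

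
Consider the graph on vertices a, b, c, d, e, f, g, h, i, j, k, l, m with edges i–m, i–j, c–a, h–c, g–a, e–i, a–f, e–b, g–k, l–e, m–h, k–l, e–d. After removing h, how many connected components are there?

1

With h gone, the remaining components are: {a, b, c, d, e, f, g, i, j, k, l, m}.
That is 1 component.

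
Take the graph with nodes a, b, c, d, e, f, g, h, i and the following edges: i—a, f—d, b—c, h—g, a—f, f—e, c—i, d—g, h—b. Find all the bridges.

e-f

The edges on the cycle h-b-c-i-a-f-d-g-h are not bridges since each lies on that cycle.
But removing e—f disconnects e from f — this is a bridge.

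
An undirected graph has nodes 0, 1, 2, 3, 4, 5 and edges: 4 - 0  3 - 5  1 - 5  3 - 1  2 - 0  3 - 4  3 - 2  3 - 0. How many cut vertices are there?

1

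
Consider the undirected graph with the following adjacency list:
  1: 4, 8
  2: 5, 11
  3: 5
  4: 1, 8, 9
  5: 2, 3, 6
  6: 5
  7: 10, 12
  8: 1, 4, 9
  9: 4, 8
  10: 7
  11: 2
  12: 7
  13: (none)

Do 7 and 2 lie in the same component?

The component containing 7 is {7, 10, 12}, and 2 is not in it.

No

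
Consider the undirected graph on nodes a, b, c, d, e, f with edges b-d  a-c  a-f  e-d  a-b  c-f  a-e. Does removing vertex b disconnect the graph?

No

Deleting b leaves 1 component (was 1) (its neighbors a, d remain connected to each other), so b is not a cut vertex.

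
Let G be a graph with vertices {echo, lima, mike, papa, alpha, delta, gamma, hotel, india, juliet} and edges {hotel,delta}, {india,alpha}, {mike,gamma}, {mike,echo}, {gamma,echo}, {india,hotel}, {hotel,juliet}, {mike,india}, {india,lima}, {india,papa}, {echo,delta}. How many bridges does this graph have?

The edges on the cycle mike-india-hotel-delta-echo-mike are not bridges since each lies on that cycle.
But removing juliet–hotel disconnects juliet from hotel; removing lima–india disconnects lima from india; removing india–papa disconnects india from papa; removing alpha–india disconnects alpha from india — these are bridges.
That makes 4 bridges.

4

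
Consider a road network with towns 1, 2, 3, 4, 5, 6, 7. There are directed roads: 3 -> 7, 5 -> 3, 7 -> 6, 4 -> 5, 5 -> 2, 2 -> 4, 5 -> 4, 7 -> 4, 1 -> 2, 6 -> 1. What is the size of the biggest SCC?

7

{1, 2, 3, 4, 5, 6, 7} are all mutually reachable — one SCC of size 7.
The largest has 7 vertices.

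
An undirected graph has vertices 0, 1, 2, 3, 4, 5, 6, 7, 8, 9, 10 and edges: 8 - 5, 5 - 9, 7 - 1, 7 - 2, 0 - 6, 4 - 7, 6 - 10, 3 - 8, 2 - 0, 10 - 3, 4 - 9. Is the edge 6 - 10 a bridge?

No

After removing 6 - 10, the path 6-0-2-7-4-9-5-8-3-10 still connects them, so the edge is not a bridge.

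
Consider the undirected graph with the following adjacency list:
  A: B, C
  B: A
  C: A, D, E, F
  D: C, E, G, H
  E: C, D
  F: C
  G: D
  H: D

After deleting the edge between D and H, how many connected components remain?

2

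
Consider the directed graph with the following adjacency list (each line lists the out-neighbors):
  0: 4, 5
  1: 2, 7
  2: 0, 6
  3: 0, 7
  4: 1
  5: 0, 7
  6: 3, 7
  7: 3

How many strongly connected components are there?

1

{0, 1, 2, 3, 4, 5, 6, 7} are all mutually reachable — one SCC of size 8.
That gives 1 strongly connected component.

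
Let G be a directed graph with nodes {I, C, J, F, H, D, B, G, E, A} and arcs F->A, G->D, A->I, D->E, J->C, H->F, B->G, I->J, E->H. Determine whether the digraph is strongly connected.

No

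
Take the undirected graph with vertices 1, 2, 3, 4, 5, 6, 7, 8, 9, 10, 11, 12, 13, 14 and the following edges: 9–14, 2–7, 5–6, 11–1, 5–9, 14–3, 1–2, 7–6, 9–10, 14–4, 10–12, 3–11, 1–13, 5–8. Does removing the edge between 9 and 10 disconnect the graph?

Yes

Removing 9–10 leaves no path between 9 and 10: the component count goes from 1 to 2. So it is a bridge.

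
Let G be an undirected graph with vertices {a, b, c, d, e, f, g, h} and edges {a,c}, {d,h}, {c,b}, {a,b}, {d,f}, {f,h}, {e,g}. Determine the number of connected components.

Starting from e we can reach e, g. That is one component of size 2.
Starting from a we can reach a, b, c. That is one component of size 3.
Starting from d we can reach d, f, h. That is one component of size 3.
Total: 3 components.

3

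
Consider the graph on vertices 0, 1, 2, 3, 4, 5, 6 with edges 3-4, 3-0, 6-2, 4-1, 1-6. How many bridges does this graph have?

5

removing 3-4 disconnects 3 from 4; removing 0-3 disconnects 0 from 3; removing 6-2 disconnects 6 from 2; removing 6-1 disconnects 6 from 1 — these are bridges.
In total 5 edges are bridges.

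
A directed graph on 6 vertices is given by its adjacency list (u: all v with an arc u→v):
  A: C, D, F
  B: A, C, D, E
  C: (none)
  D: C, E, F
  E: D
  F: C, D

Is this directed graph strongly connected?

No

There is no directed path from F to B, so the graph is not strongly connected.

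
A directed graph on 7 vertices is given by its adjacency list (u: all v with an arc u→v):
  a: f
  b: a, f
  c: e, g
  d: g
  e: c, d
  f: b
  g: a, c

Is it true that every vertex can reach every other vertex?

There is no directed path from f to c, so the graph is not strongly connected.

No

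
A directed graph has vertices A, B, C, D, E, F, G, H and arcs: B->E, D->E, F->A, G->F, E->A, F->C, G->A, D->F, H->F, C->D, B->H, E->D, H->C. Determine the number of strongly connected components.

5

{C, D, E, F} are all mutually reachable — one SCC of size 4.
{B} is an SCC by itself.
{G} is an SCC by itself.
{H} is an SCC by itself.
{A} is an SCC by itself.
That gives 5 strongly connected components.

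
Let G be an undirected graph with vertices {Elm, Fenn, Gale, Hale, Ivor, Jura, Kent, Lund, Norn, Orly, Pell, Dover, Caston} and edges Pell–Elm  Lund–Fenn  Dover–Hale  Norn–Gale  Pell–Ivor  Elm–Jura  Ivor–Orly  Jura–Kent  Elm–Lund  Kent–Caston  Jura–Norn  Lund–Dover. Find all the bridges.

removing Pell–Elm disconnects Pell from Elm; removing Lund–Elm disconnects Lund from Elm; removing Jura–Norn disconnects Jura from Norn; removing Dover–Hale disconnects Dover from Hale — these are bridges.
In total 12 edges are bridges.

Caston-Kent, Dover-Hale, Dover-Lund, Elm-Jura, Elm-Lund, Elm-Pell, Fenn-Lund, Gale-Norn, Ivor-Orly, Ivor-Pell, Jura-Kent, Jura-Norn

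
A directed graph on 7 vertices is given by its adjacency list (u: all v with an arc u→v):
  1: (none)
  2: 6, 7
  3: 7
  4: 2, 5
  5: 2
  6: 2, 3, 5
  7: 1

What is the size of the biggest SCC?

3

{2, 5, 6} are all mutually reachable — one SCC of size 3.
{3} is an SCC by itself.
{4} is an SCC by itself.
{7} is an SCC by itself.
{1} is an SCC by itself.
The largest has 3 vertices.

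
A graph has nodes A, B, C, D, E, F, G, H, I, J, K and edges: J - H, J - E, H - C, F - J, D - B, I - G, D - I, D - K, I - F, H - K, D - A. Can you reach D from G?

Yes

From G we can reach A, B, C, D, E, F, G, H, I, J, K, which includes D.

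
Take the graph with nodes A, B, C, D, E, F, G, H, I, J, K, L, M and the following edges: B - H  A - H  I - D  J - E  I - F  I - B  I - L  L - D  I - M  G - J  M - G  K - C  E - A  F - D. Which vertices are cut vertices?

Removing I increases the component count from 2 to 3, so I is a cut vertex.
By contrast removing A leaves 2 components; it is not a cut vertex. No other vertex is a cut vertex either.

I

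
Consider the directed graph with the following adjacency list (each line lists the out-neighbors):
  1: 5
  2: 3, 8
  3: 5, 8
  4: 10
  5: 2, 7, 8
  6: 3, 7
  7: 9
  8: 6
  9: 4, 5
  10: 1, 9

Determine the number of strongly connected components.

1

{1, 2, 3, 4, 5, 6, 7, 8, 9, 10} are all mutually reachable — one SCC of size 10.
That gives 1 strongly connected component.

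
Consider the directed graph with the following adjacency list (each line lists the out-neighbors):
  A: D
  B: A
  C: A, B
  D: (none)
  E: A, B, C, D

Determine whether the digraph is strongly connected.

No

There is no directed path from A to E, so the graph is not strongly connected.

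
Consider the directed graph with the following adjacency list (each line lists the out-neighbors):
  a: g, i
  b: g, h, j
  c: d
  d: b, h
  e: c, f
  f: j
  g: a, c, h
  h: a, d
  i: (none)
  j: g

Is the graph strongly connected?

No

There is no directed path from i to j, so the graph is not strongly connected.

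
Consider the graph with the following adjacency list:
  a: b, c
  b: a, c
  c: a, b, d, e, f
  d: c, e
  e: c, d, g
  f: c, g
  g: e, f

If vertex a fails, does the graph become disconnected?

No

Deleting a leaves 1 component (was 1) (its neighbors b, c remain connected to each other), so a is not a cut vertex.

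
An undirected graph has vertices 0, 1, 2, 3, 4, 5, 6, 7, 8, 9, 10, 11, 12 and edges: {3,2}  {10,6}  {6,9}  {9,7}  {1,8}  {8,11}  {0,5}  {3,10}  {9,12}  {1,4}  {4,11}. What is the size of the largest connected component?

7

Starting from 0 we can reach 0, 5. That is one component of size 2.
Starting from 1 we can reach 1, 4, 8, 11. That is one component of size 4.
Starting from 2 we can reach 2, 3, 6, 7, 9, 10, 12. That is one component of size 7.
The largest has 7 vertices.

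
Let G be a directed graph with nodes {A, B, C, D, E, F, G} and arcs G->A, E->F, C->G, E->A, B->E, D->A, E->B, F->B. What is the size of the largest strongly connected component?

{B, E, F} are all mutually reachable — one SCC of size 3.
{C} is an SCC by itself.
{G} is an SCC by itself.
{D} is an SCC by itself.
{A} is an SCC by itself.
The largest has 3 vertices.

3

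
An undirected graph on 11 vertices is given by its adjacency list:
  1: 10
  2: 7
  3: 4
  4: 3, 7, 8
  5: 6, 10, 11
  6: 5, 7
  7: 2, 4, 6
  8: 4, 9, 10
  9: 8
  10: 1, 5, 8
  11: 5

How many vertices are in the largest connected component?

Starting from 1 we can reach 1, 2, 3, 4, 5, 6, 7, 8, 9, 10, 11. That is one component of size 11.
The largest has 11 vertices.

11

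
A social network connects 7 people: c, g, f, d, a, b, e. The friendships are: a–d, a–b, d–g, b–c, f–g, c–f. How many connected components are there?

2

e is isolated — a component by itself.
Starting from a we can reach a, b, c, d, f, g. That is one component of size 6.
Total: 2 components.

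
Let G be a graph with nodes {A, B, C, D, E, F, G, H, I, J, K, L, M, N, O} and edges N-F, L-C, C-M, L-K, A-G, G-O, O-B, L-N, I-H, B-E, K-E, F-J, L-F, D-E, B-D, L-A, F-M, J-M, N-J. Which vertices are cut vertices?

Removing L increases the component count from 2 to 3, so L is a cut vertex.
By contrast removing H leaves 2 components; it is not a cut vertex. No other vertex is a cut vertex either.

L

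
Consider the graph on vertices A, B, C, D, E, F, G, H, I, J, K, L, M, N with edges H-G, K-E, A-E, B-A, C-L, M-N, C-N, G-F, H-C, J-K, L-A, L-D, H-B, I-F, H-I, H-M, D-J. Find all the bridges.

The edges on the cycle H-M-N-C-H are not bridges since each lies on that cycle.
Every edge lies on some cycle, so there are no bridges.

none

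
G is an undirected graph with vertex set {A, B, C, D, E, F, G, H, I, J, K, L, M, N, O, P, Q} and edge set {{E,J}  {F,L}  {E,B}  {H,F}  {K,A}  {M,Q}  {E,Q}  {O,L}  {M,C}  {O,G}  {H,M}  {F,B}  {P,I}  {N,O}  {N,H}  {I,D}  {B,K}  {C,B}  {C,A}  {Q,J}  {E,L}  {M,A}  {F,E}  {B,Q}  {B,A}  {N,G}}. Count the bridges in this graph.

The edges on the cycle B-K-A-B are not bridges since each lies on that cycle.
But removing P - I disconnects P from I; removing D - I disconnects D from I — these are bridges.
That makes 2 bridges.

2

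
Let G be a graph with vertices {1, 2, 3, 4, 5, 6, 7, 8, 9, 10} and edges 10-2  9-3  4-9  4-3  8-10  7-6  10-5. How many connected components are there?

1 is isolated — a component by itself.
Starting from 6 we can reach 6, 7. That is one component of size 2.
Starting from 3 we can reach 3, 4, 9. That is one component of size 3.
Starting from 2 we can reach 2, 5, 8, 10. That is one component of size 4.
Total: 4 components.

4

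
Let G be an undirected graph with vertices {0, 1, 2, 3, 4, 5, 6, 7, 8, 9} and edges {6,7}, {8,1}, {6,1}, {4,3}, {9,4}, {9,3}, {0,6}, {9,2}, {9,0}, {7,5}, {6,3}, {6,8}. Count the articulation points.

3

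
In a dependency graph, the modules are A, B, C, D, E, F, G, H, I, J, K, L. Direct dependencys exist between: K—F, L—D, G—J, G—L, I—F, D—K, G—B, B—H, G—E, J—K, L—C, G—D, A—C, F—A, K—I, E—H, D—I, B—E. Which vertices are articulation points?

G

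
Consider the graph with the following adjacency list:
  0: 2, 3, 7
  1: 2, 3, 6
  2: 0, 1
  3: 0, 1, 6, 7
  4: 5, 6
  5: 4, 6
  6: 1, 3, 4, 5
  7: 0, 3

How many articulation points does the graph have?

1

Removing 6 increases the component count from 1 to 2, so 6 is a cut vertex.
By contrast removing 5 leaves 1 component; it is not a cut vertex. No other vertex is a cut vertex either.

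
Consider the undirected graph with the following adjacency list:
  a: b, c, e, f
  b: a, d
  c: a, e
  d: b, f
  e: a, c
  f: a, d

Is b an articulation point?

No

Deleting b leaves 1 component (was 1) (its neighbors a, d remain connected to each other), so b is not a cut vertex.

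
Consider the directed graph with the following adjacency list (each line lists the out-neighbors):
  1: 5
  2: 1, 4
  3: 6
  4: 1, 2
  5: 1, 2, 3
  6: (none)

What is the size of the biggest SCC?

4

{1, 2, 4, 5} are all mutually reachable — one SCC of size 4.
{3} is an SCC by itself.
{6} is an SCC by itself.
The largest has 4 vertices.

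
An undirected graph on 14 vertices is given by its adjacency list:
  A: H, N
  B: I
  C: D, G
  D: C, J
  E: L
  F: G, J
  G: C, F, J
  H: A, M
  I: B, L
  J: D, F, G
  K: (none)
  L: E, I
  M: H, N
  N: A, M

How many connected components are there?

K is isolated — a component by itself.
Starting from A we can reach A, H, M, N. That is one component of size 4.
Starting from B we can reach B, E, I, L. That is one component of size 4.
Starting from C we can reach C, D, F, G, J. That is one component of size 5.
Total: 4 components.

4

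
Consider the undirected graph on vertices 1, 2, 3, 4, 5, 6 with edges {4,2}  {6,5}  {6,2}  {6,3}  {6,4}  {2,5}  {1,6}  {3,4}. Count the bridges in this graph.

The edges on the cycle 6-3-4-6 are not bridges since each lies on that cycle.
But removing 1—6 disconnects 1 from 6 — this is a bridge.

1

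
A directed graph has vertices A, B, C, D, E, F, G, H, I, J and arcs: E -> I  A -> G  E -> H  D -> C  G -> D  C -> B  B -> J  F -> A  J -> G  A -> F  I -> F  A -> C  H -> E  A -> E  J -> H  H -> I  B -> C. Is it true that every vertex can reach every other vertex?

Yes

From G we can reach every vertex (A, B, C, D, E, F, G, H, I, J), and every vertex can reach G (A, B, C, D, E, F, G, H, I, J). So the whole graph is one strongly connected component.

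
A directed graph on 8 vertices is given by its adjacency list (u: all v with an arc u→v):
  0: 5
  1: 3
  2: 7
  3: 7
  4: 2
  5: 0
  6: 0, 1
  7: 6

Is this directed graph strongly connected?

There is no directed path from 7 to 4, so the graph is not strongly connected.

No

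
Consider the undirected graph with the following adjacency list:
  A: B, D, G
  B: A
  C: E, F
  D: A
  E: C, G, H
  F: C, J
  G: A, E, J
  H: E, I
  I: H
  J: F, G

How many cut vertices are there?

4

Removing A increases the component count from 1 to 3, so A is a cut vertex.
Removing E increases the component count from 1 to 2, so E is a cut vertex.
Removing G increases the component count from 1 to 2, so G is a cut vertex.
Likewise H is a cut vertex.
By contrast removing D leaves 1 component; it is not a cut vertex. No other vertex is a cut vertex either.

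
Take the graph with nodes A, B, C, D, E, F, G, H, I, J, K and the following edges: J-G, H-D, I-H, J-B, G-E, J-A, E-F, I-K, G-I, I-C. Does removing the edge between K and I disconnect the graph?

Removing K-I leaves no path between K and I: the component count goes from 1 to 2. So it is a bridge.

Yes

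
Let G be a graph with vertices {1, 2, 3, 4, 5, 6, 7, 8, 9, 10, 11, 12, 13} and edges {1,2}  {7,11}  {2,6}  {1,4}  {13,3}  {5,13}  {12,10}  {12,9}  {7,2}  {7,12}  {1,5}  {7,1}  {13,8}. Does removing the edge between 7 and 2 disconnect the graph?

No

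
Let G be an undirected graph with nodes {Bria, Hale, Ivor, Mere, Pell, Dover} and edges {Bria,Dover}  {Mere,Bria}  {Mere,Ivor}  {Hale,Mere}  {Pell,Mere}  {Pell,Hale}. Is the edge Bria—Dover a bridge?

Removing Bria—Dover leaves no path between Bria and Dover: the component count goes from 1 to 2. So it is a bridge.

Yes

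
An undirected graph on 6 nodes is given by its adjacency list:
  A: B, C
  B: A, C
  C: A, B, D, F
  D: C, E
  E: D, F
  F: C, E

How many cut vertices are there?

Removing C increases the component count from 1 to 2, so C is a cut vertex.
By contrast removing F leaves 1 component; it is not a cut vertex. No other vertex is a cut vertex either.

1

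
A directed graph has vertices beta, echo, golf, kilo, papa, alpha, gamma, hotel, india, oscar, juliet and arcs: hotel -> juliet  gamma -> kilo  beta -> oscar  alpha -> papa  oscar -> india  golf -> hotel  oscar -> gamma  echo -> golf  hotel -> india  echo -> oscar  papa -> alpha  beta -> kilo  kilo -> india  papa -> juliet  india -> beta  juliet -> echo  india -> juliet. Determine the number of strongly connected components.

{beta, echo, golf, kilo, gamma, hotel, india, oscar, juliet} are all mutually reachable — one SCC of size 9.
{papa, alpha} are all mutually reachable — one SCC of size 2.
That gives 2 strongly connected components.

2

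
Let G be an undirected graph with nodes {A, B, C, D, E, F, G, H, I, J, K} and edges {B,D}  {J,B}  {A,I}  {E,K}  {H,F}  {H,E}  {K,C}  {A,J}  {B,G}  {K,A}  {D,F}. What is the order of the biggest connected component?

11

Starting from A we can reach A, B, C, D, E, F, G, H, I, J, K. That is one component of size 11.
The largest has 11 vertices.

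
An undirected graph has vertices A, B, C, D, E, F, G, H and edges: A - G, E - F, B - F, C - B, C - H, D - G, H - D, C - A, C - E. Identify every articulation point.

C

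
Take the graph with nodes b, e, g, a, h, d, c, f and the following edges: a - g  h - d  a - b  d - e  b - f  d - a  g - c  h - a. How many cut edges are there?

The edges on the cycle h-d-a-h are not bridges since each lies on that cycle.
But removing d - e disconnects d from e; removing a - b disconnects a from b; removing g - c disconnects g from c; removing b - f disconnects b from f — these are bridges.
In total 5 edges are bridges.

5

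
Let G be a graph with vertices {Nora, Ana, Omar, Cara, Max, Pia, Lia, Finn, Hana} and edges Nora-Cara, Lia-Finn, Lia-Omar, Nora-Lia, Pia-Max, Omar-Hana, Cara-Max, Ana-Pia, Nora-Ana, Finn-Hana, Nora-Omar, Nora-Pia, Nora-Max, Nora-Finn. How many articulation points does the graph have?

1

Removing Nora increases the component count from 1 to 2, so Nora is a cut vertex.
By contrast removing Pia leaves 1 component; it is not a cut vertex. No other vertex is a cut vertex either.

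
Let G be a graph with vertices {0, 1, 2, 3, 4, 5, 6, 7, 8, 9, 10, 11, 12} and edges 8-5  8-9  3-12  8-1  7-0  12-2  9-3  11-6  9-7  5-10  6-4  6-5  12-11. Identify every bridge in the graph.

The edges on the cycle 8-9-3-12-11-6-5-8 are not bridges since each lies on that cycle.
But removing 9-7 disconnects 9 from 7; removing 7-0 disconnects 7 from 0; removing 5-10 disconnects 5 from 10; removing 12-2 disconnects 12 from 2 — these are bridges.
In total 6 edges are bridges.

0-7, 1-8, 10-5, 12-2, 4-6, 7-9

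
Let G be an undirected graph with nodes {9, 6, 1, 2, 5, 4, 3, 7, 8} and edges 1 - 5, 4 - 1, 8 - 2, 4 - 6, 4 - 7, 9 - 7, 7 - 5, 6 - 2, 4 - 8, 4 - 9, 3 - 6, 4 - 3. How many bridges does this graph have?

0

The edges on the cycle 4-3-6-4 are not bridges since each lies on that cycle.
Every edge lies on some cycle, so there are no bridges.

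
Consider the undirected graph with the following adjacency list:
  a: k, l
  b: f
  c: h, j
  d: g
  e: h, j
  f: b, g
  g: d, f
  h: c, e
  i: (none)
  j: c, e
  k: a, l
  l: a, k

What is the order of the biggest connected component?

i is isolated — a component by itself.
Starting from a we can reach a, k, l. That is one component of size 3.
Starting from c we can reach c, e, h, j. That is one component of size 4.
Starting from b we can reach b, d, f, g. That is one component of size 4.
The largest has 4 vertices.

4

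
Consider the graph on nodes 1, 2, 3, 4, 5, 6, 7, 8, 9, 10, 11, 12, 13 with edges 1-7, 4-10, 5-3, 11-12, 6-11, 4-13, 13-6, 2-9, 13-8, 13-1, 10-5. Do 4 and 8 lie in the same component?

Yes

From 4 we can reach 1, 3, 4, 5, 6, 7, 8, 10, 11, 12, 13, which includes 8.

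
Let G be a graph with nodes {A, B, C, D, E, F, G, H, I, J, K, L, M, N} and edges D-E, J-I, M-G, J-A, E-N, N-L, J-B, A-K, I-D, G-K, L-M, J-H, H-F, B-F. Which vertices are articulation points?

Removing J increases the component count from 2 to 3, so J is a cut vertex.
By contrast removing H leaves 2 components; it is not a cut vertex. No other vertex is a cut vertex either.

J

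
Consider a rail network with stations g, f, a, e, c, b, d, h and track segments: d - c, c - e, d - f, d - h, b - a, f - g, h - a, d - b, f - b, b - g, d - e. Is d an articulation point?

Deleting d raises the number of components from 1 to 2, so d is a cut vertex.

Yes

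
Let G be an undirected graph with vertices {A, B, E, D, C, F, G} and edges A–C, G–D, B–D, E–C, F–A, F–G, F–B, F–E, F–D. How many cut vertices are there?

Removing F increases the component count from 1 to 2, so F is a cut vertex.
By contrast removing E leaves 1 component; it is not a cut vertex. No other vertex is a cut vertex either.

1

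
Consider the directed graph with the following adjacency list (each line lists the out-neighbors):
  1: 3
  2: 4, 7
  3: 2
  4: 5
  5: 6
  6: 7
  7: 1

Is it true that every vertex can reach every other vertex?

From 3 we can reach every vertex (1, 2, 3, 4, 5, 6, 7), and every vertex can reach 3 (1, 2, 3, 4, 5, 6, 7). So the whole graph is one strongly connected component.

Yes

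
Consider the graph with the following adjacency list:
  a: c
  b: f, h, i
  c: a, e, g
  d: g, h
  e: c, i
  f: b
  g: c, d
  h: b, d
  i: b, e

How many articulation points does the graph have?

2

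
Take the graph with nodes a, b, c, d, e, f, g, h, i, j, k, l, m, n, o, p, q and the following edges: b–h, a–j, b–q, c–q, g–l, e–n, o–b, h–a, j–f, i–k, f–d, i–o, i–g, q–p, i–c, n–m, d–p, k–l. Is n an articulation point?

Deleting n raises the number of components from 2 to 3, so n is a cut vertex.

Yes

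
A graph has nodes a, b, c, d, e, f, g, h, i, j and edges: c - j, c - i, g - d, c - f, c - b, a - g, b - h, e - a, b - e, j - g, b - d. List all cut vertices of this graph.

b, c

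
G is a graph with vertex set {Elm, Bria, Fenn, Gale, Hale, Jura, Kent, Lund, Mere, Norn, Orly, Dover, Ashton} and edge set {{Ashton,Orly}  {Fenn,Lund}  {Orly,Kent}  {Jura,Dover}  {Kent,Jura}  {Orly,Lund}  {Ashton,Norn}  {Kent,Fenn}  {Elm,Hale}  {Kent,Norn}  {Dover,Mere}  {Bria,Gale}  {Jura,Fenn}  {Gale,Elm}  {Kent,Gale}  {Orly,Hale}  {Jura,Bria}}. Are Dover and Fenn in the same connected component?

Yes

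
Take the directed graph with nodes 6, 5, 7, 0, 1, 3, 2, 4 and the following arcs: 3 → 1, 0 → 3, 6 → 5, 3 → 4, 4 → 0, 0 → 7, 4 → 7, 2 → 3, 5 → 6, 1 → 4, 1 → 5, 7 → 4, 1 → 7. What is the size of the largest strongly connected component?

5

{0, 1, 3, 4, 7} are all mutually reachable — one SCC of size 5.
{5, 6} are all mutually reachable — one SCC of size 2.
{2} is an SCC by itself.
The largest has 5 vertices.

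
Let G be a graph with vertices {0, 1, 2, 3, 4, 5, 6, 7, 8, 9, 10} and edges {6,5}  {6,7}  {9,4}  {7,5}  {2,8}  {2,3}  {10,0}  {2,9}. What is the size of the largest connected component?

1 is isolated — a component by itself.
Starting from 0 we can reach 0, 10. That is one component of size 2.
Starting from 5 we can reach 5, 6, 7. That is one component of size 3.
Starting from 2 we can reach 2, 3, 4, 8, 9. That is one component of size 5.
The largest has 5 vertices.

5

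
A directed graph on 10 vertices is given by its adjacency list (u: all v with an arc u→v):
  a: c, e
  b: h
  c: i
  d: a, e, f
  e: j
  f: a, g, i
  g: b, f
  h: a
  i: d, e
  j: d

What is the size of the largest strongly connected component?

{a, b, c, d, e, f, g, h, i, j} are all mutually reachable — one SCC of size 10.
The largest has 10 vertices.

10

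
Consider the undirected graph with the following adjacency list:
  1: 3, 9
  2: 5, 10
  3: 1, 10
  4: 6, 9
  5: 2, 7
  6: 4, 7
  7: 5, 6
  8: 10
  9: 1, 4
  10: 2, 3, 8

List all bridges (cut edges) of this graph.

10-8

The edges on the cycle 6-4-9-1-3-10-2-5-7-6 are not bridges since each lies on that cycle.
But removing 8-10 disconnects 8 from 10 — this is a bridge.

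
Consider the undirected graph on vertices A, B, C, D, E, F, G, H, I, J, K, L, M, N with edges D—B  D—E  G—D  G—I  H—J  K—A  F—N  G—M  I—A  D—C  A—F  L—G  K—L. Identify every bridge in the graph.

A-F, B-D, C-D, D-E, D-G, F-N, G-M, H-J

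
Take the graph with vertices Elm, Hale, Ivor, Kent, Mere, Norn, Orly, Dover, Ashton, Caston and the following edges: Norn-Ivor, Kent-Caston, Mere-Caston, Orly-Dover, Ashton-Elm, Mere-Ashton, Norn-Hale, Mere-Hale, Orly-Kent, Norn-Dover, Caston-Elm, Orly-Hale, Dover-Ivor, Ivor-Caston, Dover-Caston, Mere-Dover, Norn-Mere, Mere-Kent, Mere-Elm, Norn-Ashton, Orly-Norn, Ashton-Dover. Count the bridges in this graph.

0

The edges on the cycle Orly-Norn-Mere-Kent-Orly are not bridges since each lies on that cycle.
Every edge lies on some cycle, so there are no bridges.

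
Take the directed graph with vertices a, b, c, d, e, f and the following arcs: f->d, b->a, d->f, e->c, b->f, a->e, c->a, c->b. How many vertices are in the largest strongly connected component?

4

{a, b, c, e} are all mutually reachable — one SCC of size 4.
{d, f} are all mutually reachable — one SCC of size 2.
The largest has 4 vertices.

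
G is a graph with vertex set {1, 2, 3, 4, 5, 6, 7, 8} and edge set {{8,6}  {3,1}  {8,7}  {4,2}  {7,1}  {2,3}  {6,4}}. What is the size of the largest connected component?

7

5 is isolated — a component by itself.
Starting from 1 we can reach 1, 2, 3, 4, 6, 7, 8. That is one component of size 7.
The largest has 7 vertices.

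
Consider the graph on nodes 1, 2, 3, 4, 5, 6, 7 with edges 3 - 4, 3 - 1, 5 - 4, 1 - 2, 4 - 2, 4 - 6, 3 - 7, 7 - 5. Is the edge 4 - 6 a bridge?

Removing 4 - 6 leaves no path between 4 and 6: the component count goes from 1 to 2. So it is a bridge.

Yes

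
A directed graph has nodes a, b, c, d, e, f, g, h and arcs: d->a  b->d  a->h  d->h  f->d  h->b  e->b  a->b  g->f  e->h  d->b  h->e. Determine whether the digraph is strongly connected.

No

There is no directed path from d to f, so the graph is not strongly connected.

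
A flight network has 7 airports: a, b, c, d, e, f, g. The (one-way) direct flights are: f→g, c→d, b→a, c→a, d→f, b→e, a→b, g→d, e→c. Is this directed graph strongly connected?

There is no directed path from g to b, so the graph is not strongly connected.

No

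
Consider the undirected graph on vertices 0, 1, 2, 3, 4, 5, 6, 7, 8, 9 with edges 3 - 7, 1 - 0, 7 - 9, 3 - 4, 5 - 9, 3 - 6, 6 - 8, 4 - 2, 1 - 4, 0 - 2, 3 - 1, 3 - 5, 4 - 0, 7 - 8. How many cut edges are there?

0

The edges on the cycle 3-5-9-7-3 are not bridges since each lies on that cycle.
Every edge lies on some cycle, so there are no bridges.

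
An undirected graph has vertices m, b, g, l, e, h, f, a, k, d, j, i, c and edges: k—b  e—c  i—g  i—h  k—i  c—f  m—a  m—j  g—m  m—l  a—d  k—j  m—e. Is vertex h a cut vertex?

No

Deleting h leaves 1 component (was 1), so h is not a cut vertex.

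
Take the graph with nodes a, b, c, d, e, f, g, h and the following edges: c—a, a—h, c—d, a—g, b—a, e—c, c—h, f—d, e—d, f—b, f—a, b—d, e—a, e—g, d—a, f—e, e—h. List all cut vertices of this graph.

none

Removing f, for instance, still leaves 1 component. No single vertex removal increases the component count — the graph has no articulation points.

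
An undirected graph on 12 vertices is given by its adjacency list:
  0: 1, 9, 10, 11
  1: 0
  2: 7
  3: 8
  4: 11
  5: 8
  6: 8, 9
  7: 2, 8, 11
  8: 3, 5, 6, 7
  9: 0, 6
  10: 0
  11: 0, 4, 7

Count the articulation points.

Removing 0 increases the component count from 1 to 3, so 0 is a cut vertex.
Removing 7 increases the component count from 1 to 2, so 7 is a cut vertex.
Removing 8 increases the component count from 1 to 3, so 8 is a cut vertex.
Likewise 11 is a cut vertex.
By contrast removing 2 leaves 1 component; it is not a cut vertex. No other vertex is a cut vertex either.

4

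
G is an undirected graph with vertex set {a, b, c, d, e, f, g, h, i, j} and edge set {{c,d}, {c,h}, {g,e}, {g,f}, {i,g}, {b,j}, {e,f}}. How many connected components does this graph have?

4

a is isolated — a component by itself.
Starting from b we can reach b, j. That is one component of size 2.
Starting from c we can reach c, d, h. That is one component of size 3.
Starting from e we can reach e, f, g, i. That is one component of size 4.
Total: 4 components.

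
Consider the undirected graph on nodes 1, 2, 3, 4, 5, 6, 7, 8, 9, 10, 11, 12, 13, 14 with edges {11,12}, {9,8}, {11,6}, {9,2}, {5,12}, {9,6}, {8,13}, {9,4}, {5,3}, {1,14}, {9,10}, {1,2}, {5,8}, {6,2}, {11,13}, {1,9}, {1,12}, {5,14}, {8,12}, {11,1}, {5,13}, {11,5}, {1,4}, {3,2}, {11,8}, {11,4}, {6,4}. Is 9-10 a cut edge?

Yes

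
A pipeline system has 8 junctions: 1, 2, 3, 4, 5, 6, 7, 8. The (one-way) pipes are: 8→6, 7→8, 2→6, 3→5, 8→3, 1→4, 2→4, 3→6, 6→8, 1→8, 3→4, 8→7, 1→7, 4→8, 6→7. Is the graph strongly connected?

No

There is no directed path from 4 to 1, so the graph is not strongly connected.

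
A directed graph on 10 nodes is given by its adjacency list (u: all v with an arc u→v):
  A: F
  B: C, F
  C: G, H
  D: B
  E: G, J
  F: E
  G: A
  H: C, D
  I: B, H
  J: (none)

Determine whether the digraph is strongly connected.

No

There is no directed path from J to I, so the graph is not strongly connected.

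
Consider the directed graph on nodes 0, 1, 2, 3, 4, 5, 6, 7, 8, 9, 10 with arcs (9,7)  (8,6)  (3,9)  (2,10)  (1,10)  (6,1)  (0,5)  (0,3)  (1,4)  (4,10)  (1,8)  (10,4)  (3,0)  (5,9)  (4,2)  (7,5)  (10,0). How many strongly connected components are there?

4

{1, 6, 8} are all mutually reachable — one SCC of size 3.
{5, 7, 9} are all mutually reachable — one SCC of size 3.
{2, 4, 10} are all mutually reachable — one SCC of size 3.
{0, 3} are all mutually reachable — one SCC of size 2.
That gives 4 strongly connected components.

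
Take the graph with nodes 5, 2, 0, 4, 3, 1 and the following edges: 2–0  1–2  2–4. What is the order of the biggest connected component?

3 is isolated — a component by itself.
5 is isolated — a component by itself.
Starting from 0 we can reach 0, 1, 2, 4. That is one component of size 4.
The largest has 4 vertices.

4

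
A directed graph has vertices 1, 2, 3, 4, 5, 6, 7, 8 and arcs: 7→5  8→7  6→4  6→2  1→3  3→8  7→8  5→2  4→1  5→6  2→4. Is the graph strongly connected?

Yes

From 7 we can reach every vertex (1, 2, 3, 4, 5, 6, 7, 8), and every vertex can reach 7 (1, 2, 3, 4, 5, 6, 7, 8). So the whole graph is one strongly connected component.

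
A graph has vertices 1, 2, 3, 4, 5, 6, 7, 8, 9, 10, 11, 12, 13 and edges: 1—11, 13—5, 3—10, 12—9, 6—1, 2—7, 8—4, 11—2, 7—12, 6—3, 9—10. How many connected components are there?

3

Starting from 5 we can reach 5, 13. That is one component of size 2.
Starting from 4 we can reach 4, 8. That is one component of size 2.
Starting from 1 we can reach 1, 2, 3, 6, 7, 9, 10, 11, 12. That is one component of size 9.
Total: 3 components.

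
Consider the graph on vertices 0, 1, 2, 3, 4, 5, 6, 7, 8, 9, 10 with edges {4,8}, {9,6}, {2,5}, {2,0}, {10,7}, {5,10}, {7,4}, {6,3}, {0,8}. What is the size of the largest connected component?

1 is isolated — a component by itself.
Starting from 3 we can reach 3, 6, 9. That is one component of size 3.
Starting from 0 we can reach 0, 2, 4, 5, 7, 8, 10. That is one component of size 7.
The largest has 7 vertices.

7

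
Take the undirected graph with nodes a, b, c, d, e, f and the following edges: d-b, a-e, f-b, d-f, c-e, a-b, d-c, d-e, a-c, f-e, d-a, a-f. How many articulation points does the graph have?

0

Removing f, for instance, still leaves 1 component. No single vertex removal increases the component count — the graph has no articulation points.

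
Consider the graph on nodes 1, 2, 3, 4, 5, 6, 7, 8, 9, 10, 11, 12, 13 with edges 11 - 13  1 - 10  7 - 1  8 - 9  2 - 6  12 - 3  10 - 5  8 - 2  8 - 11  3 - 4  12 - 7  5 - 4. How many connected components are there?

2

Starting from 2 we can reach 2, 6, 8, 9, 11, 13. That is one component of size 6.
Starting from 1 we can reach 1, 3, 4, 5, 7, 10, 12. That is one component of size 7.
Total: 2 components.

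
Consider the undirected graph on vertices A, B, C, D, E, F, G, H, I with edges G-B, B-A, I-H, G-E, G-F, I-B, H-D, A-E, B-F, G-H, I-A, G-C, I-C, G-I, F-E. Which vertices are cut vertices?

H

Removing H increases the component count from 1 to 2, so H is a cut vertex.
By contrast removing G leaves 1 component; it is not a cut vertex. No other vertex is a cut vertex either.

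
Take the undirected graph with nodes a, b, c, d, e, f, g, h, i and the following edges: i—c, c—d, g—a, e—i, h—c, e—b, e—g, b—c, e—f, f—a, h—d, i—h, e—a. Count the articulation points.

Removing e increases the component count from 1 to 2, so e is a cut vertex.
By contrast removing f leaves 1 component; it is not a cut vertex. No other vertex is a cut vertex either.

1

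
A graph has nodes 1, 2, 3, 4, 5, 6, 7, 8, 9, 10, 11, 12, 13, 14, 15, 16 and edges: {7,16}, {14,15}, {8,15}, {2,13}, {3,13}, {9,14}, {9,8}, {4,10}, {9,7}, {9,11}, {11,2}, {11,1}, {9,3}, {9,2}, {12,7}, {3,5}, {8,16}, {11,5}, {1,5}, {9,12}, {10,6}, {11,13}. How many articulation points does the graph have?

Removing 9 increases the component count from 2 to 3, so 9 is a cut vertex.
Removing 10 increases the component count from 2 to 3, so 10 is a cut vertex.
By contrast removing 12 leaves 2 components; it is not a cut vertex. No other vertex is a cut vertex either.

2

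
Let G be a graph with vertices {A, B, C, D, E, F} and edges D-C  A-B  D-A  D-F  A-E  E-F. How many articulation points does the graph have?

2

Removing A increases the component count from 1 to 2, so A is a cut vertex.
Removing D increases the component count from 1 to 2, so D is a cut vertex.
By contrast removing E leaves 1 component; it is not a cut vertex. No other vertex is a cut vertex either.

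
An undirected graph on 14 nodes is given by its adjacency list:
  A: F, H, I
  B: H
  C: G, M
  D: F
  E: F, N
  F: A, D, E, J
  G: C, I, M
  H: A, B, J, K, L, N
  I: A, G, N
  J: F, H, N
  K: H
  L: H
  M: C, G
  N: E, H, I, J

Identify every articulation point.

Removing F increases the component count from 1 to 2, so F is a cut vertex.
Removing G increases the component count from 1 to 2, so G is a cut vertex.
Removing H increases the component count from 1 to 4, so H is a cut vertex.
Likewise I is a cut vertex.
By contrast removing B leaves 1 component; it is not a cut vertex. No other vertex is a cut vertex either.

F, G, H, I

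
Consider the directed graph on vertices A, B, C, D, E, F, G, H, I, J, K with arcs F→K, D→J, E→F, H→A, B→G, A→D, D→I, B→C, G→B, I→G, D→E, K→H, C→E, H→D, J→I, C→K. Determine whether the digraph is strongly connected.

Yes

From H we can reach every vertex (A, B, C, D, E, F, G, H, I, J, K), and every vertex can reach H (A, B, C, D, E, F, G, H, I, J, K). So the whole graph is one strongly connected component.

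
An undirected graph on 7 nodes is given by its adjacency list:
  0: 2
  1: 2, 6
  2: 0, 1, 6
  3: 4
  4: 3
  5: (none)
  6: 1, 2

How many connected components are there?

3

5 is isolated — a component by itself.
Starting from 3 we can reach 3, 4. That is one component of size 2.
Starting from 0 we can reach 0, 1, 2, 6. That is one component of size 4.
Total: 3 components.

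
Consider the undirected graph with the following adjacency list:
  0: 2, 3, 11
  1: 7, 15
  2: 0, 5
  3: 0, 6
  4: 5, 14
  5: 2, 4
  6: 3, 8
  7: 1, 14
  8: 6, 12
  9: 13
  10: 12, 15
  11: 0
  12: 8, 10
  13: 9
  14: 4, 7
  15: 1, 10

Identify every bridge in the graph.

0-11, 13-9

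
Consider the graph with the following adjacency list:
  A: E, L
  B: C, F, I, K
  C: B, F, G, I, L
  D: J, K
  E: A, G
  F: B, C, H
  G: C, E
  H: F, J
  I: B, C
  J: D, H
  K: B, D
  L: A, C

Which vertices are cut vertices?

C

Removing C increases the component count from 1 to 2, so C is a cut vertex.
By contrast removing F leaves 1 component; it is not a cut vertex. No other vertex is a cut vertex either.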